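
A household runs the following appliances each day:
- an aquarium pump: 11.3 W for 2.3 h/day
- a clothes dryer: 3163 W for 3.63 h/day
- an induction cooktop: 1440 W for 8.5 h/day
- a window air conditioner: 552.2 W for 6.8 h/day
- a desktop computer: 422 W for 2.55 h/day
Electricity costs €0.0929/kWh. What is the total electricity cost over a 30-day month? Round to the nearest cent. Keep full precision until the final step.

aquarium pump: 11.3 W × 2.3 h × 30 d = 780 Wh = 0.7797 kWh
clothes dryer: 3163 W × 3.63 h × 30 d = 344,451 Wh = 344.5 kWh
induction cooktop: 1440 W × 8.5 h × 30 d = 367,200 Wh = 367.2 kWh
window air conditioner: 552.2 W × 6.8 h × 30 d = 112,649 Wh = 112.6 kWh
desktop computer: 422 W × 2.55 h × 30 d = 32,283 Wh = 32.28 kWh
Total energy = 0.7797 + 344.5 + 367.2 + 112.6 + 32.28 = 857.4 kWh
Cost = 857.4 kWh × €0.0929 = €79.65

€79.65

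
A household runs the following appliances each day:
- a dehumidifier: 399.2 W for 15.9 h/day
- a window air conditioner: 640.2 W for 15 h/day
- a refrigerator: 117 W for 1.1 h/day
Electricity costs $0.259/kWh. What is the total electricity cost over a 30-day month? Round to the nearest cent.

dehumidifier: 399.2 W × 15.9 h × 30 d = 190,418 Wh = 190.4 kWh
window air conditioner: 640.2 W × 15 h × 30 d = 288,090 Wh = 288.1 kWh
refrigerator: 117 W × 1.1 h × 30 d = 3,861 Wh = 3.861 kWh
Total energy = 190.4 + 288.1 + 3.861 = 482.4 kWh
Cost = 482.4 kWh × $0.259 = $124.93

$124.93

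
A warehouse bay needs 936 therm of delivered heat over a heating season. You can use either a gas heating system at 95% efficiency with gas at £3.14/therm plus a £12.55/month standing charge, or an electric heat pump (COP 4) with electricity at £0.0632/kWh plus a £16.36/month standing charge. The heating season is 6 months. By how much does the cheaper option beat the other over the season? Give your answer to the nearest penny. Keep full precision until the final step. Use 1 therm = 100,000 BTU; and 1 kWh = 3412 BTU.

£2637.43

Heat load = 936 therm × 100,000 = 93,600,000 BTU
Gas: input = 93,600,000 / 0.95 = 98,526,316 BTU = 985.3 therm → 985.3 × £3.14 = £3,093.73; + 6 × £12.55 standing = £3,169.03
Heat pump: 93,600,000 BTU / 3412 = 27,430 kWh heat; / 4 = 6,858 kWh in → × £0.0632 = £433.43; + 6 × £16.36 standing = £531.59
Difference = |£3,169.03 − £531.59| = £2,637.43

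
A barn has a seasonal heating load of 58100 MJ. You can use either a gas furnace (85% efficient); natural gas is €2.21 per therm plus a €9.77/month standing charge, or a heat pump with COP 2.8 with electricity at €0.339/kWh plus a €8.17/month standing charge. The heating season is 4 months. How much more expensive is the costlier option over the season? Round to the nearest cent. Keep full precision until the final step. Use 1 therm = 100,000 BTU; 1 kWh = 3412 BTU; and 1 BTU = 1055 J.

€515.89

Heat load = 58100 MJ = 58,100,000,000 J / 1055 = 55,071,090 BTU
Gas: input = 55,071,090 / 0.85 = 64,789,518 BTU = 647.9 therm → 647.9 × €2.21 = €1,431.85; + 4 × €9.77 standing = €1,470.93
Heat pump: 55,071,090 BTU / 3412 = 16,140 kWh heat; / 2.8 = 5,764 kWh in → × €0.339 = €1,954.14; + 4 × €8.17 standing = €1,986.82
Difference = |€1,470.93 − €1,986.82| = €515.89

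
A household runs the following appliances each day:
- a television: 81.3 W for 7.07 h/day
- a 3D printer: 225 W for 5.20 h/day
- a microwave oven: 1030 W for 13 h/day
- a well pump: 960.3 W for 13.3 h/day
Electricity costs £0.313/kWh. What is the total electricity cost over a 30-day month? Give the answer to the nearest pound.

£262

television: 81.3 W × 7.07 h × 30 d = 17,244 Wh = 17.24 kWh
3D printer: 225 W × 5.20 h × 30 d = 35,100 Wh = 35.1 kWh
microwave oven: 1030 W × 13 h × 30 d = 401,700 Wh = 401.7 kWh
well pump: 960.3 W × 13.3 h × 30 d = 383,160 Wh = 383.2 kWh
Total energy = 17.24 + 35.1 + 401.7 + 383.2 = 837.2 kWh
Cost = 837.2 kWh × £0.313 = £262.04 ≈ £262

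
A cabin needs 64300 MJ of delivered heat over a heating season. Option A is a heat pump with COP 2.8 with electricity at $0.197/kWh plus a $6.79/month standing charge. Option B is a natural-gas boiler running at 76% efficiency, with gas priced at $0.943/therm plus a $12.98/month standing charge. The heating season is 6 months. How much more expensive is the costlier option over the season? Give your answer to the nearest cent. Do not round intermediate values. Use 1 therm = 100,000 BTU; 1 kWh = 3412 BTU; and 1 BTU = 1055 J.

$463.40

Heat load = 64300 MJ = 64,300,000,000 J / 1055 = 60,947,867 BTU
Gas: input = 60,947,867 / 0.760 = 80,194,562 BTU = 801.9 therm → 801.9 × $0.943 = $756.23; + 6 × $12.98 standing = $834.11
Heat pump: 60,947,867 BTU / 3412 = 17,860 kWh heat; / 2.8 = 6,380 kWh in → × $0.197 = $1,256.78; + 6 × $6.79 standing = $1,297.52
Difference = |$834.11 − $1,297.52| = $463.40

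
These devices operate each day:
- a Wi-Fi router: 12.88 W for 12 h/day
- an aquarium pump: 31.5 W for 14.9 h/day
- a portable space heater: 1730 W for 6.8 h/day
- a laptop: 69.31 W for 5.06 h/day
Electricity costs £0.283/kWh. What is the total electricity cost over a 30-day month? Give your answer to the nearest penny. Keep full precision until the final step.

£108.15

Wi-Fi router: 12.88 W × 12 h × 30 d = 4,637 Wh = 4.637 kWh
aquarium pump: 31.5 W × 14.9 h × 30 d = 14,080 Wh = 14.08 kWh
portable space heater: 1730 W × 6.8 h × 30 d = 352,920 Wh = 352.9 kWh
laptop: 69.31 W × 5.06 h × 30 d = 10,521 Wh = 10.52 kWh
Total energy = 4.637 + 14.08 + 352.9 + 10.52 = 382.2 kWh
Cost = 382.2 kWh × £0.283 = £108.15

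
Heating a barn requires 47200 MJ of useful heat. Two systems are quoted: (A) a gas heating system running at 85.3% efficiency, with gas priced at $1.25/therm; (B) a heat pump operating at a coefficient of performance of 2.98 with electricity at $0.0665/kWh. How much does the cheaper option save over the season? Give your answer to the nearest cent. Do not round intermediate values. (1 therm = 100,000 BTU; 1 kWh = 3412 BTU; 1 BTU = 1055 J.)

Heat load = 47200 MJ = 47,200,000,000 J / 1055 = 44,739,336 BTU
Gas: input = 44,739,336 / 0.853 = 52,449,398 BTU = 524.5 therm → 524.5 × $1.25 = $655.62
Heat pump: 44,739,336 BTU / 3412 = 13,110 kWh heat; / 2.98 = 4,400 kWh in → × $0.0665 = $292.61
Difference = |$655.62 − $292.61| = $363.01

$363.01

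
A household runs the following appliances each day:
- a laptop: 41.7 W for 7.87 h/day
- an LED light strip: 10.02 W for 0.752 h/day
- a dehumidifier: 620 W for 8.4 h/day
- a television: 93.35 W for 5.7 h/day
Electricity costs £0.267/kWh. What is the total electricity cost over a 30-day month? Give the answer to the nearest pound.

£49

laptop: 41.7 W × 7.87 h × 30 d = 9,845 Wh = 9.845 kWh
LED light strip: 10.02 W × 0.752 h × 30 d = 226 Wh = 0.2261 kWh
dehumidifier: 620 W × 8.4 h × 30 d = 156,240 Wh = 156.2 kWh
television: 93.35 W × 5.7 h × 30 d = 15,963 Wh = 15.96 kWh
Total energy = 9.845 + 0.2261 + 156.2 + 15.96 = 182.3 kWh
Cost = 182.3 kWh × £0.267 = £48.67 ≈ £49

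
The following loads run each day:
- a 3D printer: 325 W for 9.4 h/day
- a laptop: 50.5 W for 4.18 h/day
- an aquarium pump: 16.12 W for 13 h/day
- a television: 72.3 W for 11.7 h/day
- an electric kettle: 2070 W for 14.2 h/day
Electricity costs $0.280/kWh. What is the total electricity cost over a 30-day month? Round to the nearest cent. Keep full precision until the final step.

3D printer: 325 W × 9.4 h × 30 d = 91,650 Wh = 91.65 kWh
laptop: 50.5 W × 4.18 h × 30 d = 6,333 Wh = 6.333 kWh
aquarium pump: 16.12 W × 13 h × 30 d = 6,287 Wh = 6.287 kWh
television: 72.3 W × 11.7 h × 30 d = 25,377 Wh = 25.38 kWh
electric kettle: 2070 W × 14.2 h × 30 d = 881,820 Wh = 881.8 kWh
Total energy = 91.65 + 6.333 + 6.287 + 25.38 + 881.8 = 1,011 kWh
Cost = 1,011 kWh × $0.280 = $283.21

$283.21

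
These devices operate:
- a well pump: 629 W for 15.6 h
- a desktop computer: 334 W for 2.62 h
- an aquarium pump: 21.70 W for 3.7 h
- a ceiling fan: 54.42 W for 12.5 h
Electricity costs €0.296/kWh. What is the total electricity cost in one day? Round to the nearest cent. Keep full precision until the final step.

€3.39

well pump: 629 W × 15.6 h = 9,812 Wh = 9.812 kWh
desktop computer: 334 W × 2.62 h = 875 Wh = 0.8751 kWh
aquarium pump: 21.70 W × 3.7 h = 80 Wh = 0.08029 kWh
ceiling fan: 54.42 W × 12.5 h = 680 Wh = 0.6803 kWh
Total energy = 9.812 + 0.8751 + 0.08029 + 0.6803 = 11.45 kWh
Cost = 11.45 kWh × €0.296 = €3.39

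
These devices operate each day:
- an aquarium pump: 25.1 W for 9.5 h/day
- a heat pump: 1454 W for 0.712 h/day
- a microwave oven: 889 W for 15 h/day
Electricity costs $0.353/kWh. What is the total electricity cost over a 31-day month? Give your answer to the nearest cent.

$159.86

aquarium pump: 25.1 W × 9.5 h × 31 d = 7,392 Wh = 7.392 kWh
heat pump: 1454 W × 0.712 h × 31 d = 32,093 Wh = 32.09 kWh
microwave oven: 889 W × 15 h × 31 d = 413,385 Wh = 413.4 kWh
Total energy = 7.392 + 32.09 + 413.4 = 452.9 kWh
Cost = 452.9 kWh × $0.353 = $159.86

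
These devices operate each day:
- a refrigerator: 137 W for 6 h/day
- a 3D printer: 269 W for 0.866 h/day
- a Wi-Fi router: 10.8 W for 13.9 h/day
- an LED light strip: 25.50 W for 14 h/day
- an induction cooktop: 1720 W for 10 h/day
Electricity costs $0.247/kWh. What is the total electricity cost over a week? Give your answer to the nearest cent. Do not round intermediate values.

refrigerator: 137 W × 6 h × 7 d = 5,754 Wh = 5.754 kWh
3D printer: 269 W × 0.866 h × 7 d = 1,631 Wh = 1.631 kWh
Wi-Fi router: 10.8 W × 13.9 h × 7 d = 1,051 Wh = 1.051 kWh
LED light strip: 25.50 W × 14 h × 7 d = 2,499 Wh = 2.499 kWh
induction cooktop: 1720 W × 10 h × 7 d = 120,400 Wh = 120.4 kWh
Total energy = 5.754 + 1.631 + 1.051 + 2.499 + 120.4 = 131.3 kWh
Cost = 131.3 kWh × $0.247 = $32.44

$32.44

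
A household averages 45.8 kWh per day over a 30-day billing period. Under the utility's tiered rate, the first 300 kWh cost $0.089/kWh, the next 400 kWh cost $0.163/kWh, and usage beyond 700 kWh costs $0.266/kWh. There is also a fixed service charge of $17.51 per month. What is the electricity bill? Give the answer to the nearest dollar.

$289

Usage = 45.8 kWh/day × 30 days = 1374 kWh
First 300 kWh × $0.089 = $26.70
Next 400 kWh × $0.163 = $65.20
Remaining 674 kWh × $0.266 = $179.28
Energy charge = $271.18; + service $17.51 = $288.69 ≈ $289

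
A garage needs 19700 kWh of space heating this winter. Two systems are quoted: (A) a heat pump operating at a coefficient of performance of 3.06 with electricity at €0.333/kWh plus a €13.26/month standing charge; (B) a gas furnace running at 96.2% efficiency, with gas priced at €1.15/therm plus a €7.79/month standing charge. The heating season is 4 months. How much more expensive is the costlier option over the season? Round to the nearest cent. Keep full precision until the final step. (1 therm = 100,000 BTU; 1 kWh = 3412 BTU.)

Heat load = 19700 kWh × 3412 = 67,216,400 BTU
Gas: input = 67,216,400 / 0.962 = 69,871,518 BTU = 698.7 therm → 698.7 × €1.15 = €803.52; + 4 × €7.79 standing = €834.68
Heat pump: 67,216,400 BTU / 3412 = 19,700 kWh heat; / 3.06 = 6,438 kWh in → × €0.333 = €2,143.82; + 4 × €13.26 standing = €2,196.86
Difference = |€834.68 − €2,196.86| = €1,362.18

€1362.18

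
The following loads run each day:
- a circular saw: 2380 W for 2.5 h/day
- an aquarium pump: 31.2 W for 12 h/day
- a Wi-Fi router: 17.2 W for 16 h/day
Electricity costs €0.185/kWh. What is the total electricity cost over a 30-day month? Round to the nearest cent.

circular saw: 2380 W × 2.5 h × 30 d = 178,500 Wh = 178.5 kWh
aquarium pump: 31.2 W × 12 h × 30 d = 11,232 Wh = 11.23 kWh
Wi-Fi router: 17.2 W × 16 h × 30 d = 8,256 Wh = 8.256 kWh
Total energy = 178.5 + 11.23 + 8.256 = 198 kWh
Cost = 198 kWh × €0.185 = €36.63

€36.63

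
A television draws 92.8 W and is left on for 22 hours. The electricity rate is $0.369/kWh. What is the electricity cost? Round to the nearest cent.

$0.75

Energy = 92.8 W × 22 h = 2,042 Wh = 2.042 kWh
Cost = 2.042 kWh × $0.369/kWh = $0.75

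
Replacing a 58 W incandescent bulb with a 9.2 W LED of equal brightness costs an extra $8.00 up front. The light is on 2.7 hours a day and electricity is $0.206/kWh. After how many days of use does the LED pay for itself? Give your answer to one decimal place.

294.7 days

Power saved = 58 − 9.2 = 48.8 W
Daily energy saved = 48.8 W × 2.7 h = 131.8 Wh = 0.13176 kWh
Daily savings = 0.13176 × $0.206 = $0.0271
Payback = $8.00 / $0.0271 per day = 294.7 days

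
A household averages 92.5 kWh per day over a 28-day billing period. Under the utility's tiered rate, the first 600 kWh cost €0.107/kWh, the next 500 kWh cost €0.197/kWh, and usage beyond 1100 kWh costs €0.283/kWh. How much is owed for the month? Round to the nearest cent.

€584.37

Usage = 92.5 kWh/day × 28 days = 2590 kWh
First 600 kWh × €0.107 = €64.20
Next 500 kWh × €0.197 = €98.50
Remaining 1490 kWh × €0.283 = €421.67
Total = €584.37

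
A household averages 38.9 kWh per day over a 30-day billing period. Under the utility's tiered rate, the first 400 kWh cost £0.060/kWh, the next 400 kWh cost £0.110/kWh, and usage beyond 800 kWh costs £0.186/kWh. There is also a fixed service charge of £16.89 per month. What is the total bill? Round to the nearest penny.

Usage = 38.9 kWh/day × 30 days = 1167 kWh
First 400 kWh × £0.060 = £24.00
Next 400 kWh × £0.110 = £44.00
Remaining 367 kWh × £0.186 = £68.26
Energy charge = £136.26; + service £16.89 = £153.15

£153.15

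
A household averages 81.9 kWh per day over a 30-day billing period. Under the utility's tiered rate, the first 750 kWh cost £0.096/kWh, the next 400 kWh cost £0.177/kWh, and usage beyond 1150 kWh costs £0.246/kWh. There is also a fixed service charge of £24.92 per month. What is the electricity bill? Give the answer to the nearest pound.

Usage = 81.9 kWh/day × 30 days = 2457 kWh
First 750 kWh × £0.096 = £72.00
Next 400 kWh × £0.177 = £70.80
Remaining 1307 kWh × £0.246 = £321.52
Energy charge = £464.32; + service £24.92 = £489.24 ≈ £489

£489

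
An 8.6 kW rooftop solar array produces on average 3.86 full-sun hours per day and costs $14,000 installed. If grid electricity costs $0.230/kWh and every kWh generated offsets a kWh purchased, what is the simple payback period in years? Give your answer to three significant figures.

Daily generation = 8.6 kW × 3.86 h = 33.2 kWh
Annual generation = 33.2 × 365 = 12117 kWh
Annual savings = 12117 × $0.230 = $2,786.80
Payback = $14,000 / $2,786.80 = 5.02 years

5.02 years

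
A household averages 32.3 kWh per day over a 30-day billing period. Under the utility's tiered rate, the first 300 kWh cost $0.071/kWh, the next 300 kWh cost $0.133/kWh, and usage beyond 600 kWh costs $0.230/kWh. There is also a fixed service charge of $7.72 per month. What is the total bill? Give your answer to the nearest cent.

$153.79

Usage = 32.3 kWh/day × 30 days = 969 kWh
First 300 kWh × $0.071 = $21.30
Next 300 kWh × $0.133 = $39.90
Remaining 369 kWh × $0.230 = $84.87
Energy charge = $146.07; + service $7.72 = $153.79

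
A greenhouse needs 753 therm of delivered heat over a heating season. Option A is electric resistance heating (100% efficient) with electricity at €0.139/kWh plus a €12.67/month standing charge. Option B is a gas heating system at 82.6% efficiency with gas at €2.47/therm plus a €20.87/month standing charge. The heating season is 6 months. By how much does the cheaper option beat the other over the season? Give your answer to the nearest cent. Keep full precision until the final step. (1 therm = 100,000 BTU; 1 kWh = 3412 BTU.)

€766.71

Heat load = 753 therm × 100,000 = 75,300,000 BTU
Gas: input = 75,300,000 / 0.826 = 91,162,228 BTU = 911.6 therm → 911.6 × €2.47 = €2,251.71; + 6 × €20.87 standing = €2,376.93
Electric: 75,300,000 BTU / 3412 = 22,070 kWh → × €0.139 = €3,067.61; + 6 × €12.67 standing = €3,143.63
Difference = |€2,376.93 − €3,143.63| = €766.71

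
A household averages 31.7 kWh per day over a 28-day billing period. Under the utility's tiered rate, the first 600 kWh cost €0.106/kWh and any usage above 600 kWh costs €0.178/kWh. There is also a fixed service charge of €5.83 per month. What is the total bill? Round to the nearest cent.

€120.62

Usage = 31.7 kWh/day × 28 days = 887.6 kWh
First 600 kWh × €0.106 = €63.60
Remaining 287.6 kWh × €0.178 = €51.19
Energy charge = €114.79; + service €5.83 = €120.62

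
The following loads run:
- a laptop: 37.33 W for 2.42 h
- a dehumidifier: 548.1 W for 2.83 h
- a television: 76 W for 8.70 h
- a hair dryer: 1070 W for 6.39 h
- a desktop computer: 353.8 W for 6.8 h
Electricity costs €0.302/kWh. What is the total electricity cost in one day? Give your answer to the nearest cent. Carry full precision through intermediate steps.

€3.49

laptop: 37.33 W × 2.42 h = 90 Wh = 0.09034 kWh
dehumidifier: 548.1 W × 2.83 h = 1,551 Wh = 1.551 kWh
television: 76 W × 8.70 h = 661 Wh = 0.6612 kWh
hair dryer: 1070 W × 6.39 h = 6,837 Wh = 6.837 kWh
desktop computer: 353.8 W × 6.8 h = 2,406 Wh = 2.406 kWh
Total energy = 0.09034 + 1.551 + 0.6612 + 6.837 + 2.406 = 11.55 kWh
Cost = 11.55 kWh × €0.302 = €3.49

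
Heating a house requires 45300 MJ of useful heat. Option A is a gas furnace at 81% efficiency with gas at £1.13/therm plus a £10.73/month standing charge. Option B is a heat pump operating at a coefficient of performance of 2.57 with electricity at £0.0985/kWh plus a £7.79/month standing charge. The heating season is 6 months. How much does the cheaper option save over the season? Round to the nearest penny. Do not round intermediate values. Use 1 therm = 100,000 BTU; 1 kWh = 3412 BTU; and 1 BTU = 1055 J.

£134.33

Heat load = 45300 MJ = 45,300,000,000 J / 1055 = 42,938,389 BTU
Gas: input = 42,938,389 / 0.81 = 53,010,356 BTU = 530.1 therm → 530.1 × £1.13 = £599.02; + 6 × £10.73 standing = £663.40
Heat pump: 42,938,389 BTU / 3412 = 12,580 kWh heat; / 2.57 = 4,897 kWh in → × £0.0985 = £482.33; + 6 × £7.79 standing = £529.07
Difference = |£663.40 − £529.07| = £134.33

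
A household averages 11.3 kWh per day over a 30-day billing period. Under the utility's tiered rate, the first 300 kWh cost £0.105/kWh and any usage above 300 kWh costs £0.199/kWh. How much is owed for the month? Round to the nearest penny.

Usage = 11.3 kWh/day × 30 days = 339 kWh
First 300 kWh × £0.105 = £31.50
Remaining 39 kWh × £0.199 = £7.76
Total = £39.26

£39.26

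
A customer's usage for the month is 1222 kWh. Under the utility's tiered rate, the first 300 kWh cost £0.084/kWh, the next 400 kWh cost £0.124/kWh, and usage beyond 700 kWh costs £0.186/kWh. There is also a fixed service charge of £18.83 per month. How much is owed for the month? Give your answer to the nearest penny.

First 300 kWh × £0.084 = £25.20
Next 400 kWh × £0.124 = £49.60
Remaining 522 kWh × £0.186 = £97.09
Energy charge = £171.89; + service £18.83 = £190.72

£190.72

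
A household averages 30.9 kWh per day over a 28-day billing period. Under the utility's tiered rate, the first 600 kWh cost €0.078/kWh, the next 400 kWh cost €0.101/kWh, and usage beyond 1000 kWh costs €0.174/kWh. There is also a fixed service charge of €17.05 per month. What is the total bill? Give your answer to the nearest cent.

€90.64

Usage = 30.9 kWh/day × 28 days = 865.2 kWh
First 600 kWh × €0.078 = €46.80
Next 265.2 kWh × €0.101 = €26.79
Remaining tier: 0 kWh (not reached)
Energy charge = €73.59; + service €17.05 = €90.64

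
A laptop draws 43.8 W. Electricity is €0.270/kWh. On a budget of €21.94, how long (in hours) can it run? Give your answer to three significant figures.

Energy budget = €21.94 / €0.270 per kWh = 81.26 kWh = 81,259 Wh
Runtime = 81,259 Wh / 43.8 W = 1,855 h

1860 h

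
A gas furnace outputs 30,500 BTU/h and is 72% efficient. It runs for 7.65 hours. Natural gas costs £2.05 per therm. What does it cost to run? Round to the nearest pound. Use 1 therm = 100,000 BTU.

£7

Heat delivered = 30,500 BTU/h × 7.65 h = 233,325 BTU
Gas input = 233,325 / 0.72 = 324,062 BTU
= 324,062 / 100,000 = 3.241 therm
Cost = 3.241 × £2.05/therm = £6.64 ≈ £7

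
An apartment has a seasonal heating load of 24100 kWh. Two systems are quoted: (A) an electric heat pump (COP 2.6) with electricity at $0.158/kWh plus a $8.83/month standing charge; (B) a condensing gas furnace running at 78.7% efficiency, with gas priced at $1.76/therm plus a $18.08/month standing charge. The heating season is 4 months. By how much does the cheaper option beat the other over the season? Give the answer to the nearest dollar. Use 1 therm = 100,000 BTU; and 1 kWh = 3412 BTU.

$411

Heat load = 24100 kWh × 3412 = 82,229,200 BTU
Gas: input = 82,229,200 / 0.787 = 104,484,371 BTU = 1,045 therm → 1,045 × $1.76 = $1,838.92; + 4 × $18.08 standing = $1,911.24
Heat pump: 82,229,200 BTU / 3412 = 24,100 kWh heat; / 2.6 = 9,269 kWh in → × $0.158 = $1,464.54; + 4 × $8.83 standing = $1,499.86
Difference = |$1,911.24 − $1,499.86| = $411.39 ≈ $411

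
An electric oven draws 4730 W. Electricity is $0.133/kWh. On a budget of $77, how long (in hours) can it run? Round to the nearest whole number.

122 h

Energy budget = $77 / $0.133 per kWh = 578.9 kWh = 578,947 Wh
Runtime = 578,947 Wh / 4730 W = 122.4 h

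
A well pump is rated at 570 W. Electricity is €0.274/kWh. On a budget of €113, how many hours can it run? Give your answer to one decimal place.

Energy budget = €113 / €0.274 per kWh = 412.4 kWh = 412,409 Wh
Runtime = 412,409 Wh / 570 W = 723.5 h

723.5 h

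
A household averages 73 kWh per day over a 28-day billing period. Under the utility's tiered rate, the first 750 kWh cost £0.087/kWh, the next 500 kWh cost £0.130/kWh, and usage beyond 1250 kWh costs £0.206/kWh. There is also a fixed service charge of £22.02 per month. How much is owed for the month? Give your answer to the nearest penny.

Usage = 73 kWh/day × 28 days = 2044 kWh
First 750 kWh × £0.087 = £65.25
Next 500 kWh × £0.130 = £65.00
Remaining 794 kWh × £0.206 = £163.56
Energy charge = £293.81; + service £22.02 = £315.83

£315.83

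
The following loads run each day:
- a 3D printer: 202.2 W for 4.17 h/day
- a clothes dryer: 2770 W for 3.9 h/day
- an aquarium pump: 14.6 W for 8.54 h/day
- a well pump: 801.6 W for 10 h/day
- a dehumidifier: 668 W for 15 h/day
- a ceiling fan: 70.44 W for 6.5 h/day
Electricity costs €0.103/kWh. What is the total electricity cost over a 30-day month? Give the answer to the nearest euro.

3D printer: 202.2 W × 4.17 h × 30 d = 25,295 Wh = 25.3 kWh
clothes dryer: 2770 W × 3.9 h × 30 d = 324,090 Wh = 324.1 kWh
aquarium pump: 14.6 W × 8.54 h × 30 d = 3,741 Wh = 3.741 kWh
well pump: 801.6 W × 10 h × 30 d = 240,480 Wh = 240.5 kWh
dehumidifier: 668 W × 15 h × 30 d = 300,600 Wh = 300.6 kWh
ceiling fan: 70.44 W × 6.5 h × 30 d = 13,736 Wh = 13.74 kWh
Total energy = 25.3 + 324.1 + 3.741 + 240.5 + 300.6 + 13.74 = 907.9 kWh
Cost = 907.9 kWh × €0.103 = €93.52 ≈ €94

€94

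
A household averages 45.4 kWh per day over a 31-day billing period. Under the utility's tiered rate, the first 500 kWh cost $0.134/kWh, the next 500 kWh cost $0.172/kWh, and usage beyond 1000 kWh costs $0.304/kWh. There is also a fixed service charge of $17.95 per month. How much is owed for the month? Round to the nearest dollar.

Usage = 45.4 kWh/day × 31 days = 1407.4 kWh
First 500 kWh × $0.134 = $67.00
Next 500 kWh × $0.172 = $86.00
Remaining 407.4 kWh × $0.304 = $123.85
Energy charge = $276.85; + service $17.95 = $294.80 ≈ $295

$295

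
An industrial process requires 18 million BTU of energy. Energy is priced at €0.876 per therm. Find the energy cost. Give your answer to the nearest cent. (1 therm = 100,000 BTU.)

€157.68

18 million BTU × (10 therm/million BTU) = 180 therm
Cost = 180 therm × €0.876/therm = €157.68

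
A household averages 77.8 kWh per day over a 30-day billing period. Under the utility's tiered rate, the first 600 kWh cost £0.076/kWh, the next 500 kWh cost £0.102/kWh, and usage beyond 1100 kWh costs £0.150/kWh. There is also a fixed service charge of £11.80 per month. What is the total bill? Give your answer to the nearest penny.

£293.50

Usage = 77.8 kWh/day × 30 days = 2334 kWh
First 600 kWh × £0.076 = £45.60
Next 500 kWh × £0.102 = £51.00
Remaining 1234 kWh × £0.150 = £185.10
Energy charge = £281.70; + service £11.80 = £293.50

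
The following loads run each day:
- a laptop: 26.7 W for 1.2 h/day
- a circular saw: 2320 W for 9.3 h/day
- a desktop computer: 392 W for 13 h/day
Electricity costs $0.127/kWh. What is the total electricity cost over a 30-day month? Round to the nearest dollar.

laptop: 26.7 W × 1.2 h × 30 d = 961 Wh = 0.9612 kWh
circular saw: 2320 W × 9.3 h × 30 d = 647,280 Wh = 647.3 kWh
desktop computer: 392 W × 13 h × 30 d = 152,880 Wh = 152.9 kWh
Total energy = 0.9612 + 647.3 + 152.9 = 801.1 kWh
Cost = 801.1 kWh × $0.127 = $101.74 ≈ $102

$102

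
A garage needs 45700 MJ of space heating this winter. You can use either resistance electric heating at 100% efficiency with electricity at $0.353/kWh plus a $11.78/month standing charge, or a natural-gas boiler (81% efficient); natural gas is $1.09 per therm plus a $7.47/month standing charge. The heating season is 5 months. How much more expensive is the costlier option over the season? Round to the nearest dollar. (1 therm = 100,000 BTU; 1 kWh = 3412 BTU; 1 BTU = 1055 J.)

Heat load = 45700 MJ = 45,700,000,000 J / 1055 = 43,317,536 BTU
Gas: input = 43,317,536 / 0.81 = 53,478,439 BTU = 534.8 therm → 534.8 × $1.09 = $582.91; + 5 × $7.47 standing = $620.26
Electric: 43,317,536 BTU / 3412 = 12,700 kWh → × $0.353 = $4,481.56; + 5 × $11.78 standing = $4,540.46
Difference = |$620.26 − $4,540.46| = $3,920.20 ≈ $3920

$3920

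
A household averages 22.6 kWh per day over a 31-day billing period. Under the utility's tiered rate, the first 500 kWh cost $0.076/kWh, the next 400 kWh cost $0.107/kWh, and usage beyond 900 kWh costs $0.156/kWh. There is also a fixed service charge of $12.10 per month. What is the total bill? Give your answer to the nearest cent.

$71.56

Usage = 22.6 kWh/day × 31 days = 700.6 kWh
First 500 kWh × $0.076 = $38.00
Next 200.6 kWh × $0.107 = $21.46
Remaining tier: 0 kWh (not reached)
Energy charge = $59.46; + service $12.10 = $71.56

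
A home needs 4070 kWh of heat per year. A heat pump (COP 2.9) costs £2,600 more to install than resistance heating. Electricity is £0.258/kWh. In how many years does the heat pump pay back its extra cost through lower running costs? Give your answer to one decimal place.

Resistance: 4070 kWh × £0.258 = £1,050.06/yr
Heat pump: 4070 / 2.9 = 1403 kWh in → × £0.258 = £362.09/yr
Annual savings = £687.97
Payback = £2,600 / £687.97 = 3.78 years

3.8 years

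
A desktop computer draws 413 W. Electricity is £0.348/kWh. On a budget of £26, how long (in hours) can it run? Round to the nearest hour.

Energy budget = £26 / £0.348 per kWh = 74.71 kWh = 74,713 Wh
Runtime = 74,713 Wh / 413 W = 180.9 h

181 h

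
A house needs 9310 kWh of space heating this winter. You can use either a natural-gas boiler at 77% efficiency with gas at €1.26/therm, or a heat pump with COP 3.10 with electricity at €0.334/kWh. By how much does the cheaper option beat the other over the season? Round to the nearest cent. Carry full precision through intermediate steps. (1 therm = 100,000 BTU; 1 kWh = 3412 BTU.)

€483.27

Heat load = 9310 kWh × 3412 = 31,765,720 BTU
Gas: input = 31,765,720 / 0.77 = 41,254,182 BTU = 412.5 therm → 412.5 × €1.26 = €519.80
Heat pump: 31,765,720 BTU / 3412 = 9,310 kWh heat; / 3.10 = 3,003 kWh in → × €0.334 = €1,003.08
Difference = |€519.80 − €1,003.08| = €483.27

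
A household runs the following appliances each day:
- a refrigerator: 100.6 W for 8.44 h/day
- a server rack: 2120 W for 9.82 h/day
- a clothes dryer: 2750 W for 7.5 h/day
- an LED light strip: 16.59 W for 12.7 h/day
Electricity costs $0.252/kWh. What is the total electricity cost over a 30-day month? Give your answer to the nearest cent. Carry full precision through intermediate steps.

refrigerator: 100.6 W × 8.44 h × 30 d = 25,472 Wh = 25.47 kWh
server rack: 2120 W × 9.82 h × 30 d = 624,552 Wh = 624.6 kWh
clothes dryer: 2750 W × 7.5 h × 30 d = 618,750 Wh = 618.8 kWh
LED light strip: 16.59 W × 12.7 h × 30 d = 6,321 Wh = 6.321 kWh
Total energy = 25.47 + 624.6 + 618.8 + 6.321 = 1,275 kWh
Cost = 1,275 kWh × $0.252 = $321.32

$321.32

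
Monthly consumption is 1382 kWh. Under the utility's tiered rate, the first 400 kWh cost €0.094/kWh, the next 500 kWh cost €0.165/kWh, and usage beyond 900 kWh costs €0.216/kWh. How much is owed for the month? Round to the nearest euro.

€224

First 400 kWh × €0.094 = €37.60
Next 500 kWh × €0.165 = €82.50
Remaining 482 kWh × €0.216 = €104.11
Total = €224.21 ≈ €224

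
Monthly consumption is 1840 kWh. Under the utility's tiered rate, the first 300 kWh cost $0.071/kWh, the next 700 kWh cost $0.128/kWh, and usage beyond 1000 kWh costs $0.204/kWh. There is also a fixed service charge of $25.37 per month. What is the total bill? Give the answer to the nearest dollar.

$308

First 300 kWh × $0.071 = $21.30
Next 700 kWh × $0.128 = $89.60
Remaining 840 kWh × $0.204 = $171.36
Energy charge = $282.26; + service $25.37 = $307.63 ≈ $308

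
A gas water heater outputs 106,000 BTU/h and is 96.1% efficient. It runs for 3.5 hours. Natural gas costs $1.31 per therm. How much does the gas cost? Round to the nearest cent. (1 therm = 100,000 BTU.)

Heat delivered = 106,000 BTU/h × 3.5 h = 371,000 BTU
Gas input = 371,000 / 0.961 = 386,056 BTU
= 386,056 / 100,000 = 3.861 therm
Cost = 3.861 × $1.31/therm = $5.06

$5.06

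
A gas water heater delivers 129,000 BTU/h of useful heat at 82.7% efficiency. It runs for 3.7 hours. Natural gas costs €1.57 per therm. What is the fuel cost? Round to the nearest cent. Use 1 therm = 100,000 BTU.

Heat delivered = 129,000 BTU/h × 3.7 h = 477,300 BTU
Gas input = 477,300 / 0.827 = 577,146 BTU
= 577,146 / 100,000 = 5.771 therm
Cost = 5.771 × €1.57/therm = €9.06

€9.06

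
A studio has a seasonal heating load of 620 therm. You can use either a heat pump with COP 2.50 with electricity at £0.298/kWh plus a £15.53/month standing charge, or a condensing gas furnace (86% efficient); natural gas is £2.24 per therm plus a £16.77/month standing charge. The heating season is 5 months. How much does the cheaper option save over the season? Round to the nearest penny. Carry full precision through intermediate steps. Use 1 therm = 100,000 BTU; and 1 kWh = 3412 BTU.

Heat load = 620 therm × 100,000 = 62,000,000 BTU
Gas: input = 62,000,000 / 0.86 = 72,093,023 BTU = 720.9 therm → 720.9 × £2.24 = £1,614.88; + 5 × £16.77 standing = £1,698.73
Heat pump: 62,000,000 BTU / 3412 = 18,170 kWh heat; / 2.50 = 7,268 kWh in → × £0.298 = £2,166.00; + 5 × £15.53 standing = £2,243.65
Difference = |£1,698.73 − £2,243.65| = £544.92

£544.92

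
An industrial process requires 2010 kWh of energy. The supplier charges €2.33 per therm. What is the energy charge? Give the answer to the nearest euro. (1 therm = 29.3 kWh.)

€160

2010 kWh × (0.03413 therm/kWh) = 68.6 therm
Cost = 68.6 therm × €2.33/therm = €159.84 ≈ €160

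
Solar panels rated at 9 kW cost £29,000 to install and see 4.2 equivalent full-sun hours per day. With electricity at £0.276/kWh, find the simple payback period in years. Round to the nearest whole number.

8 years

Daily generation = 9 kW × 4.2 h = 37.8 kWh
Annual generation = 37.8 × 365 = 13797 kWh
Annual savings = 13797 × £0.276 = £3,807.97
Payback = £29,000 / £3,807.97 = 7.62 years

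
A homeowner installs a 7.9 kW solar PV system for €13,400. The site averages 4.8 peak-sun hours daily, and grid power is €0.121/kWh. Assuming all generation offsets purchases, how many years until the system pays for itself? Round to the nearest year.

8 years

Daily generation = 7.9 kW × 4.8 h = 37.92 kWh
Annual generation = 37.92 × 365 = 13841 kWh
Annual savings = 13841 × €0.121 = €1,674.74
Payback = €13,400 / €1,674.74 = 8 years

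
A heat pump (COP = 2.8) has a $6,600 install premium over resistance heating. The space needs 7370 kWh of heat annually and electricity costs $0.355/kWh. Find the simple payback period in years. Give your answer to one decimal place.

3.9 years

Resistance: 7370 kWh × $0.355 = $2,616.35/yr
Heat pump: 7370 / 2.8 = 2632 kWh in → × $0.355 = $934.41/yr
Annual savings = $1,681.94
Payback = $6,600 / $1,681.94 = 3.92 years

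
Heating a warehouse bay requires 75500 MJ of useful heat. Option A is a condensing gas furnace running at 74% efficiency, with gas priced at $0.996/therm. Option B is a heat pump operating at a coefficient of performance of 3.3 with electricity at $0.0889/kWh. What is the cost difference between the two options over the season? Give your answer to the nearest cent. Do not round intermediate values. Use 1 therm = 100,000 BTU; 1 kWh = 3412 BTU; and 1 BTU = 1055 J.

Heat load = 75500 MJ = 75,500,000,000 J / 1055 = 71,563,981 BTU
Gas: input = 71,563,981 / 0.74 = 96,708,082 BTU = 967.1 therm → 967.1 × $0.996 = $963.21
Heat pump: 71,563,981 BTU / 3412 = 20,970 kWh heat; / 3.3 = 6,356 kWh in → × $0.0889 = $565.03
Difference = |$963.21 − $565.03| = $398.18

$398.18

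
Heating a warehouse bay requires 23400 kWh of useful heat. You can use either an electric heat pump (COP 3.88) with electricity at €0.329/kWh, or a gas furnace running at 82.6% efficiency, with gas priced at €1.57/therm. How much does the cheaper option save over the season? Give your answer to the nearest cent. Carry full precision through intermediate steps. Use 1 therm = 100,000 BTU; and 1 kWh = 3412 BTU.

€466.62

Heat load = 23400 kWh × 3412 = 79,840,800 BTU
Gas: input = 79,840,800 / 0.826 = 96,659,564 BTU = 966.6 therm → 966.6 × €1.57 = €1,517.56
Heat pump: 79,840,800 BTU / 3412 = 23,400 kWh heat; / 3.88 = 6,031 kWh in → × €0.329 = €1,984.18
Difference = |€1,517.56 − €1,984.18| = €466.62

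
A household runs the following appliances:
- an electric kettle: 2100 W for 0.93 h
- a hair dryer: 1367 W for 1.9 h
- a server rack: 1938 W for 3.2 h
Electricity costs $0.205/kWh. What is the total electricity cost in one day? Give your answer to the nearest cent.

$2.20

electric kettle: 2100 W × 0.93 h = 1,953 Wh = 1.953 kWh
hair dryer: 1367 W × 1.9 h = 2,597 Wh = 2.597 kWh
server rack: 1938 W × 3.2 h = 6,202 Wh = 6.202 kWh
Total energy = 1.953 + 2.597 + 6.202 = 10.75 kWh
Cost = 10.75 kWh × $0.205 = $2.20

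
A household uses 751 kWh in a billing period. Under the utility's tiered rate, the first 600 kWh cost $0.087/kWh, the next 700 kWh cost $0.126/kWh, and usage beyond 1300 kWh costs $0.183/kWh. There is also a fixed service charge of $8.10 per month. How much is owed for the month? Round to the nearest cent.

First 600 kWh × $0.087 = $52.20
Next 151 kWh × $0.126 = $19.03
Remaining tier: 0 kWh (not reached)
Energy charge = $71.23; + service $8.10 = $79.33

$79.33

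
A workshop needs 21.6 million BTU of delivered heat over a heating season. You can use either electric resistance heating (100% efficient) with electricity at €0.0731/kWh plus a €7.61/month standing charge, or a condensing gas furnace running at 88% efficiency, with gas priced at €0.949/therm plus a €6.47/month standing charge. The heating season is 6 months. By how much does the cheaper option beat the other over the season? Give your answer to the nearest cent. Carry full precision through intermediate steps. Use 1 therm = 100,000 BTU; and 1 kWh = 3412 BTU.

€236.67

Heat load = 21.6 × 10⁶ BTU = 21,600,000 BTU
Gas: input = 21,600,000 / 0.88 = 24,545,455 BTU = 245.5 therm → 245.5 × €0.949 = €232.94; + 6 × €6.47 standing = €271.76
Electric: 21,600,000 BTU / 3412 = 6,331 kWh → × €0.0731 = €462.77; + 6 × €7.61 standing = €508.43
Difference = |€271.76 − €508.43| = €236.67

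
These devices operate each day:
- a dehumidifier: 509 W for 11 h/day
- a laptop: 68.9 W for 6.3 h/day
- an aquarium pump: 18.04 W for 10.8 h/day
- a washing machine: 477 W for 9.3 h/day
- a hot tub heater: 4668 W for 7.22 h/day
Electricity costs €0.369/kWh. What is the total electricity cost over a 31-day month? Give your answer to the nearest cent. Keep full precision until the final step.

dehumidifier: 509 W × 11 h × 31 d = 173,569 Wh = 173.6 kWh
laptop: 68.9 W × 6.3 h × 31 d = 13,456 Wh = 13.46 kWh
aquarium pump: 18.04 W × 10.8 h × 31 d = 6,040 Wh = 6.04 kWh
washing machine: 477 W × 9.3 h × 31 d = 137,519 Wh = 137.5 kWh
hot tub heater: 4668 W × 7.22 h × 31 d = 1,044,792 Wh = 1,045 kWh
Total energy = 173.6 + 13.46 + 6.04 + 137.5 + 1,045 = 1,375 kWh
Cost = 1,375 kWh × €0.369 = €507.51

€507.51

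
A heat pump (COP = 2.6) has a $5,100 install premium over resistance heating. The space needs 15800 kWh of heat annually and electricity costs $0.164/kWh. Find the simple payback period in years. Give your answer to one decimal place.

3.2 years

Resistance: 15800 kWh × $0.164 = $2,591.20/yr
Heat pump: 15800 / 2.6 = 6077 kWh in → × $0.164 = $996.62/yr
Annual savings = $1,594.58
Payback = $5,100 / $1,594.58 = 3.2 years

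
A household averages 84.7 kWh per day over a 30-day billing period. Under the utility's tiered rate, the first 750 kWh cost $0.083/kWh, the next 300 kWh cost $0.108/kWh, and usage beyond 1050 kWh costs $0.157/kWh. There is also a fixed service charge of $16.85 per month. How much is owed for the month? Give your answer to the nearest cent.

Usage = 84.7 kWh/day × 30 days = 2541 kWh
First 750 kWh × $0.083 = $62.25
Next 300 kWh × $0.108 = $32.40
Remaining 1491 kWh × $0.157 = $234.09
Energy charge = $328.74; + service $16.85 = $345.59

$345.59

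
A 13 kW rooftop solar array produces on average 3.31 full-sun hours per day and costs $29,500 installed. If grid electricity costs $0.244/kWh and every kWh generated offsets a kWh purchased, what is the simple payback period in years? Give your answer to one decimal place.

7.7 years

Daily generation = 13 kW × 3.31 h = 43.03 kWh
Annual generation = 43.03 × 365 = 15706 kWh
Annual savings = 15706 × $0.244 = $3,832.25
Payback = $29,500 / $3,832.25 = 7.7 years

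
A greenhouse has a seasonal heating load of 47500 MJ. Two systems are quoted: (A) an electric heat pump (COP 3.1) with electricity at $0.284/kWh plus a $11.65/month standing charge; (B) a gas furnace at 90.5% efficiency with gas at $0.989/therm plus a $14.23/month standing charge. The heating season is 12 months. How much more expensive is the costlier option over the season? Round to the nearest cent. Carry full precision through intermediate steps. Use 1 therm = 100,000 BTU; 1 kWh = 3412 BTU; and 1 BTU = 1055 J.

Heat load = 47500 MJ = 47,500,000,000 J / 1055 = 45,023,697 BTU
Gas: input = 45,023,697 / 0.905 = 49,749,941 BTU = 497.5 therm → 497.5 × $0.989 = $492.03; + 12 × $14.23 standing = $662.79
Heat pump: 45,023,697 BTU / 3412 = 13,200 kWh heat; / 3.1 = 4,257 kWh in → × $0.284 = $1,208.90; + 12 × $11.65 standing = $1,348.70
Difference = |$662.79 − $1,348.70| = $685.91

$685.91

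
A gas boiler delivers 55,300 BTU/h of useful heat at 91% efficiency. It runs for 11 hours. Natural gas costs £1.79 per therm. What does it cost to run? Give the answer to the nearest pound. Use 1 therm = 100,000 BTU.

Heat delivered = 55,300 BTU/h × 11 h = 608,300 BTU
Gas input = 608,300 / 0.91 = 668,462 BTU
= 668,462 / 100,000 = 6.685 therm
Cost = 6.685 × £1.79/therm = £11.97 ≈ £12

£12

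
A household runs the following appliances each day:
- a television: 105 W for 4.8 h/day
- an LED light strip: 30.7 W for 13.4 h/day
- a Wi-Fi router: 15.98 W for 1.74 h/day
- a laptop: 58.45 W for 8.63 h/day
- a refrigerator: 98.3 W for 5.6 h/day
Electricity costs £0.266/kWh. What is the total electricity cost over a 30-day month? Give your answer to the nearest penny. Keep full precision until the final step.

television: 105 W × 4.8 h × 30 d = 15,120 Wh = 15.12 kWh
LED light strip: 30.7 W × 13.4 h × 30 d = 12,341 Wh = 12.34 kWh
Wi-Fi router: 15.98 W × 1.74 h × 30 d = 834 Wh = 0.8342 kWh
laptop: 58.45 W × 8.63 h × 30 d = 15,133 Wh = 15.13 kWh
refrigerator: 98.3 W × 5.6 h × 30 d = 16,514 Wh = 16.51 kWh
Total energy = 15.12 + 12.34 + 0.8342 + 15.13 + 16.51 = 59.94 kWh
Cost = 59.94 kWh × £0.266 = £15.94

£15.94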